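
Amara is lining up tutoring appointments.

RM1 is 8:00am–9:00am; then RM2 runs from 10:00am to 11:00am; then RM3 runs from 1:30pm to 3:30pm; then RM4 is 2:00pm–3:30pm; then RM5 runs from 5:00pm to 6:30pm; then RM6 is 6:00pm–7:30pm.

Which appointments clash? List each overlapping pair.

RM3 & RM4, RM5 & RM6

Two intervals overlap when each starts before the other ends.
Sorted by start: RM1, RM2, RM3, RM4, RM5, RM6.
RM2 starts after RM1 ends, so RM1 has no further overlaps.
RM3 starts after RM2 ends, so RM2 has no further overlaps.
RM4 starts before RM3 ends → RM3 and RM4 overlap.
RM5 starts after RM3 ends, so RM3 has no further overlaps.
RM5 starts after RM4 ends, so RM4 has no further overlaps.
RM6 starts before RM5 ends → RM5 and RM6 overlap.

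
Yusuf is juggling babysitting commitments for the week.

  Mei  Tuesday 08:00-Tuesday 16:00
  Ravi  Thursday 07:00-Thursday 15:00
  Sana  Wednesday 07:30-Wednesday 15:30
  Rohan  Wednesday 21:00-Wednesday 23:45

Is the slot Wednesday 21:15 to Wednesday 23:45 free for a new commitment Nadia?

Mei: ends Tuesday 16:00 at or before Nadia starts Wednesday 21:15 → clear.
Sana: ends Wednesday 15:30 at or before Nadia starts Wednesday 21:15 → clear.
Rohan: starts Wednesday 21:00 before Nadia ends Wednesday 23:45, and ends Wednesday 23:45 after Nadia starts Wednesday 21:15 → overlap.
Ravi: starts Thursday 07:00 at or after Nadia ends Wednesday 23:45 → clear.
Nadia overlaps Rohan.

No — it overlaps Rohan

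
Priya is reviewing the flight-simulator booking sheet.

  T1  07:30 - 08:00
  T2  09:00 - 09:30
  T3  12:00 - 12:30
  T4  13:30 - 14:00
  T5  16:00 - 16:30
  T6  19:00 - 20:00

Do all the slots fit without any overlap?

Yes

Sorted by start: T1, T2, T3, T4, T5, T6.
T2 starts after T1 ends — done with T1.
T3 starts after T2 ends — done with T2.
T4 starts after T3 ends — done with T3.
T5 starts after T4 ends — done with T4.
T6 starts after T5 ends.
Every pair is clear; the schedule has no overlaps.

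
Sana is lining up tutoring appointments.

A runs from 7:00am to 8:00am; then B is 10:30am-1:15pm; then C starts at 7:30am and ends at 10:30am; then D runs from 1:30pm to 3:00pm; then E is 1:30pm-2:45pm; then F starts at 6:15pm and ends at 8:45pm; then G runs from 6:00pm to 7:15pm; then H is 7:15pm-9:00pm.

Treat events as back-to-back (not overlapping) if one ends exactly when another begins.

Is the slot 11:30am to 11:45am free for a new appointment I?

A: ends 8:00am at or before I starts 11:30am → clear.
C: ends 10:30am at or before I starts 11:30am → clear.
B: starts 10:30am before I ends 11:45am, and ends 1:15pm after I starts 11:30am → overlap.
D: starts 1:30pm at or after I ends 11:45am → clear.
E: starts 1:30pm at or after I ends 11:45am → clear.
G: starts 6:00pm at or after I ends 11:45am → clear.
F: starts 6:15pm at or after I ends 11:45am → clear.
H: starts 7:15pm at or after I ends 11:45am → clear.
I overlaps B.

No — it overlaps B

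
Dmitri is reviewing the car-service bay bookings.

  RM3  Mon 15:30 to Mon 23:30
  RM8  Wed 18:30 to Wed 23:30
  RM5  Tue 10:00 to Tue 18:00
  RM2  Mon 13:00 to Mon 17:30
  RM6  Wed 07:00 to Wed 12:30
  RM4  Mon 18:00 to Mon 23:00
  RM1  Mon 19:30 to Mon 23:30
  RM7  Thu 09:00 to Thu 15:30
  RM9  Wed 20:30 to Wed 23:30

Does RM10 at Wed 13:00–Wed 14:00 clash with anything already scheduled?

RM2: ends Mon 17:30 at or before RM10 starts Wed 13:00 → clear.
RM3: ends Mon 23:30 at or before RM10 starts Wed 13:00 → clear.
RM4: ends Mon 23:00 at or before RM10 starts Wed 13:00 → clear.
RM1: ends Mon 23:30 at or before RM10 starts Wed 13:00 → clear.
RM5: ends Tue 18:00 at or before RM10 starts Wed 13:00 → clear.
RM6: ends Wed 12:30 at or before RM10 starts Wed 13:00 → clear.
RM8: starts Wed 18:30 at or after RM10 ends Wed 14:00 → clear.
RM9: starts Wed 20:30 at or after RM10 ends Wed 14:00 → clear.
RM7: starts Thu 09:00 at or after RM10 ends Wed 14:00 → clear.

No — it doesn't clash with anything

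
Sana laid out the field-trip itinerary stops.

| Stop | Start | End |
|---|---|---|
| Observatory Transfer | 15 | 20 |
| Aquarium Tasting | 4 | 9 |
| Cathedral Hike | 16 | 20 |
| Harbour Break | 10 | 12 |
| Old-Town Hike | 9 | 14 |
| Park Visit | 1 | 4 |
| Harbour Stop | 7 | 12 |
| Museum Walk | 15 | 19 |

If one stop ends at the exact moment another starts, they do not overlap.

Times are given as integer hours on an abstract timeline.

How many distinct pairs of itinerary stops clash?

7

Sorted by start: Park Visit, Aquarium Tasting, Harbour Stop, Old-Town Hike, Harbour Break, Museum Walk, Observatory Transfer, Cathedral Hike.
Aquarium Tasting starts exactly when Park Visit ends (back-to-back, no overlap), so nothing later overlaps Park Visit either.
Harbour Stop starts before Aquarium Tasting ends → Aquarium Tasting and Harbour Stop overlap.
Old-Town Hike starts exactly when Aquarium Tasting ends (back-to-back, no overlap), so nothing later overlaps Aquarium Tasting either.
Old-Town Hike starts before Harbour Stop ends → Harbour Stop and Old-Town Hike overlap.
Harbour Break starts before Harbour Stop ends → Harbour Stop and Harbour Break overlap.
Museum Walk starts after Harbour Stop ends, so nothing later overlaps Harbour Stop either.
Harbour Break starts before Old-Town Hike ends → Old-Town Hike and Harbour Break overlap.
Museum Walk starts after Old-Town Hike ends, so nothing later overlaps Old-Town Hike either.
Museum Walk starts after Harbour Break ends, so nothing later overlaps Harbour Break either.
Observatory Transfer starts before Museum Walk ends → Museum Walk and Observatory Transfer overlap.
Cathedral Hike starts before Museum Walk ends → Museum Walk and Cathedral Hike overlap.
Cathedral Hike starts before Observatory Transfer ends → Observatory Transfer and Cathedral Hike overlap.
Overlapping pairs: Aquarium Tasting & Harbour Stop, Cathedral Hike & Museum Walk, Cathedral Hike & Observatory Transfer, Harbour Break & Harbour Stop, Harbour Break & Old-Town Hike, Harbour Stop & Old-Town Hike, Museum Walk & Observatory Transfer — 7 in total.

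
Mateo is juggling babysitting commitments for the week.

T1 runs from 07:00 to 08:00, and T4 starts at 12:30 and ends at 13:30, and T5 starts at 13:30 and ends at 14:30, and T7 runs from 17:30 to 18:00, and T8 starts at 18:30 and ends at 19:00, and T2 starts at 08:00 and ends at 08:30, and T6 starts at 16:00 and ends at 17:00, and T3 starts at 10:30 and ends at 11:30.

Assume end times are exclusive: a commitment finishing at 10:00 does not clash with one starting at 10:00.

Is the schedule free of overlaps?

Two intervals overlap when each starts before the other ends.
Sorted by start: T1, T2, T3, T4, T5, T6, T7, T8.
T2 starts exactly when T1 ends (back-to-back, no overlap) — done with T1.
T3 starts after T2 ends — done with T2.
T4 starts after T3 ends — done with T3.
T5 starts exactly when T4 ends (back-to-back, no overlap) — done with T4.
T6 starts after T5 ends — done with T5.
T7 starts after T6 ends — done with T6.
T8 starts after T7 ends.
Every pair is clear; the schedule has no overlaps.

Yes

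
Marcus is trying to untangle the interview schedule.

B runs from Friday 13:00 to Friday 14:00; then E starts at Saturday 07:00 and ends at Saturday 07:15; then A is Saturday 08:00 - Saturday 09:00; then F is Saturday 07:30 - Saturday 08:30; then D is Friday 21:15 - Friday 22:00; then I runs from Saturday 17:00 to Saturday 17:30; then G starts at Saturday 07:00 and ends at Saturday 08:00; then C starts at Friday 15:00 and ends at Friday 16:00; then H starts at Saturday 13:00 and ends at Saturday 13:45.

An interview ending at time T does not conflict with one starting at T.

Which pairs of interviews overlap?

A & F, E & G, F & G

Sorted by start: B, C, D, E, G, F, A, H, I.
C starts after B ends, so nothing later overlaps B either.
D starts after C ends, so nothing later overlaps C either.
E starts after D ends, so nothing later overlaps D either.
G starts before E ends → E and G overlap.
F starts after E ends, so nothing later overlaps E either.
F starts before G ends → G and F overlap.
A starts exactly when G ends (back-to-back, no overlap), so nothing later overlaps G either.
A starts before F ends → F and A overlap.
H starts after F ends, so nothing later overlaps F either.
H starts after A ends, so nothing later overlaps A either.
I starts after H ends.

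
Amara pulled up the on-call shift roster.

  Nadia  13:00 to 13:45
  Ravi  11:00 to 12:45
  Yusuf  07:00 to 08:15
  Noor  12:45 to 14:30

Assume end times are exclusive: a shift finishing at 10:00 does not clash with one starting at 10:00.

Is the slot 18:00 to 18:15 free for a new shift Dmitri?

Yes — the slot is free

Yusuf: ends 08:15 at or before Dmitri starts 18:00 → clear.
Ravi: ends 12:45 at or before Dmitri starts 18:00 → clear.
Noor: ends 14:30 at or before Dmitri starts 18:00 → clear.
Nadia: ends 13:45 at or before Dmitri starts 18:00 → clear.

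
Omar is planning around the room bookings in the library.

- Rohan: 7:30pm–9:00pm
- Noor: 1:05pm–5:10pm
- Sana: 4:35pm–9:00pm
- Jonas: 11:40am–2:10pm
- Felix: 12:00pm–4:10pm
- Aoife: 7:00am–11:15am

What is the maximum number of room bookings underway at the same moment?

Sort all start/end points and keep a running count:
7:00am start Aoife → 1
11:15am end Aoife → 0
11:40am start Jonas → 1
12:00pm start Felix → 2
1:05pm start Noor → 3
2:10pm end Jonas → 2
4:10pm end Felix → 1
4:35pm start Sana → 2
5:10pm end Noor → 1
7:30pm start Rohan → 2
9:00pm end Rohan → 1
9:00pm end Sana → 0
Peak is 3, at 1:05pm (Felix, Jonas, Noor).

3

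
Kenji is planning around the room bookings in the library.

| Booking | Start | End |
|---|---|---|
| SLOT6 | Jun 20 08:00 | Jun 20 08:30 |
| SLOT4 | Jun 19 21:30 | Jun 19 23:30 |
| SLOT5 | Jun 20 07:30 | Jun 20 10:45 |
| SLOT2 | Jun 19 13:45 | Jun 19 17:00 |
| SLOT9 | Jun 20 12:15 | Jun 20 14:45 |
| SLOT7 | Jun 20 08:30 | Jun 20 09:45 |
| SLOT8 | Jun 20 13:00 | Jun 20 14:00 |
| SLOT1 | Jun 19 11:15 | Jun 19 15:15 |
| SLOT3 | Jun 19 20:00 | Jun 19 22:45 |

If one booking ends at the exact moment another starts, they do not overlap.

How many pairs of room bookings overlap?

5

Sorted by start: SLOT1, SLOT2, SLOT3, SLOT4, SLOT5, SLOT6, SLOT7, SLOT9, SLOT8.
SLOT2 starts before SLOT1 ends → SLOT1 and SLOT2 overlap.
SLOT3 starts after SLOT1 ends; SLOT1 is clear from here.
SLOT3 starts after SLOT2 ends; SLOT2 is clear from here.
SLOT4 starts before SLOT3 ends → SLOT3 and SLOT4 overlap.
SLOT5 starts after SLOT3 ends; SLOT3 is clear from here.
SLOT5 starts after SLOT4 ends; SLOT4 is clear from here.
SLOT6 starts before SLOT5 ends → SLOT5 and SLOT6 overlap.
SLOT7 starts before SLOT5 ends → SLOT5 and SLOT7 overlap.
SLOT9 starts after SLOT5 ends; SLOT5 is clear from here.
SLOT7 starts exactly when SLOT6 ends (back-to-back, no overlap); SLOT6 is clear from here.
SLOT9 starts after SLOT7 ends; SLOT7 is clear from here.
SLOT8 starts before SLOT9 ends → SLOT9 and SLOT8 overlap.
Overlapping pairs: SLOT1 & SLOT2, SLOT3 & SLOT4, SLOT5 & SLOT6, SLOT5 & SLOT7, SLOT8 & SLOT9 — 5 in total.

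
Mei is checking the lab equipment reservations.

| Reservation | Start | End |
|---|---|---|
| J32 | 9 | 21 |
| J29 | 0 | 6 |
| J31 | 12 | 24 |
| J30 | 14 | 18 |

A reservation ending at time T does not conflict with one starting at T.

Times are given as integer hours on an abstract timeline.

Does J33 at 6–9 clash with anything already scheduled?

No — it doesn't clash with anything

J29: ends 6 at or before J33 starts 6 → clear.
J32: starts 9 at or after J33 ends 9 → clear.
J31: starts 12 at or after J33 ends 9 → clear.
J30: starts 14 at or after J33 ends 9 → clear.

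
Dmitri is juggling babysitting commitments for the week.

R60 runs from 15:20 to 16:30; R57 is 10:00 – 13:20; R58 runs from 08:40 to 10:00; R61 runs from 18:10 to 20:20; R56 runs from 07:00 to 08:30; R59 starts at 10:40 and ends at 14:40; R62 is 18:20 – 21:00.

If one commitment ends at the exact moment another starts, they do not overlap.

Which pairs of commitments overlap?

Two intervals overlap when each starts before the other ends.
Sorted by start: R56, R58, R57, R59, R60, R61, R62.
R58 starts after R56 ends, so R56 has no further overlaps.
R57 starts exactly when R58 ends (back-to-back, no overlap), so R58 has no further overlaps.
R59 starts before R57 ends → R57 and R59 overlap.
R60 starts after R57 ends, so R57 has no further overlaps.
R60 starts after R59 ends, so R59 has no further overlaps.
R61 starts after R60 ends, so R60 has no further overlaps.
R62 starts before R61 ends → R61 and R62 overlap.

R57 & R59, R61 & R62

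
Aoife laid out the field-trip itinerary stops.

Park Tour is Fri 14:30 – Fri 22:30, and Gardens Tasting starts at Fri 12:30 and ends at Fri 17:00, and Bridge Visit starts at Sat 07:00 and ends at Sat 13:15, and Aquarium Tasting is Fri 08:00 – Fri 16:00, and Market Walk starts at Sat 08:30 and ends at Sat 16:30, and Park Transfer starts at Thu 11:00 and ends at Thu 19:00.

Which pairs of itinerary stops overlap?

Sorted by start: Park Transfer, Aquarium Tasting, Gardens Tasting, Park Tour, Bridge Visit, Market Walk.
Aquarium Tasting starts after Park Transfer ends, so nothing later overlaps Park Transfer either.
Gardens Tasting starts before Aquarium Tasting ends → Aquarium Tasting and Gardens Tasting overlap.
Park Tour starts before Aquarium Tasting ends → Aquarium Tasting and Park Tour overlap.
Bridge Visit starts after Aquarium Tasting ends, so nothing later overlaps Aquarium Tasting either.
Park Tour starts before Gardens Tasting ends → Gardens Tasting and Park Tour overlap.
Bridge Visit starts after Gardens Tasting ends, so nothing later overlaps Gardens Tasting either.
Bridge Visit starts after Park Tour ends, so nothing later overlaps Park Tour either.
Market Walk starts before Bridge Visit ends → Bridge Visit and Market Walk overlap.

Aquarium Tasting & Gardens Tasting, Aquarium Tasting & Park Tour, Bridge Visit & Market Walk, Gardens Tasting & Park Tour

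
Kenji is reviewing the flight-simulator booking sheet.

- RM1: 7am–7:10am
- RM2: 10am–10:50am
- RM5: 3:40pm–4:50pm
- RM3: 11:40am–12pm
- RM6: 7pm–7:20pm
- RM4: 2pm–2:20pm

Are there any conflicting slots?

No

Two intervals overlap when each starts before the other ends.
Sorted by start: RM1, RM2, RM3, RM4, RM5, RM6.
RM2 starts after RM1 ends, so nothing later overlaps RM1 either.
RM3 starts after RM2 ends, so nothing later overlaps RM2 either.
RM4 starts after RM3 ends, so nothing later overlaps RM3 either.
RM5 starts after RM4 ends, so nothing later overlaps RM4 either.
RM6 starts after RM5 ends.
Every pair is clear; the schedule has no overlaps.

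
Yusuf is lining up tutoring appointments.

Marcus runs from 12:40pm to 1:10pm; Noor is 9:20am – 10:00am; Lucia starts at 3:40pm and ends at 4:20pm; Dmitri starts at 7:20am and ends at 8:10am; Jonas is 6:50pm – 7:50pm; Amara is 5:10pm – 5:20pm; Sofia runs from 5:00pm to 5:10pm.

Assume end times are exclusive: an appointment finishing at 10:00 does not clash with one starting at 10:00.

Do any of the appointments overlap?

Sorted by start: Dmitri, Noor, Marcus, Lucia, Sofia, Amara, Jonas.
Noor starts after Dmitri ends; Dmitri is clear from here.
Marcus starts after Noor ends; Noor is clear from here.
Lucia starts after Marcus ends; Marcus is clear from here.
Sofia starts after Lucia ends; Lucia is clear from here.
Amara starts exactly when Sofia ends (back-to-back, no overlap); Sofia is clear from here.
Jonas starts after Amara ends.
Every pair is clear; the schedule has no overlaps.

No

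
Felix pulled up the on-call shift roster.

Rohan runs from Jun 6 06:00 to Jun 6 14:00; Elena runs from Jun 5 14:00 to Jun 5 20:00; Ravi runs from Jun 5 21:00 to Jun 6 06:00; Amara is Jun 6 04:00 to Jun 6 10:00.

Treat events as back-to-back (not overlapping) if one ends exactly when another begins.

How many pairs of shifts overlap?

2

Sorted by start: Elena, Ravi, Amara, Rohan.
Ravi starts after Elena ends, so nothing later overlaps Elena either.
Amara starts before Ravi ends → Ravi and Amara overlap.
Rohan starts exactly when Ravi ends (back-to-back, no overlap).
Rohan starts before Amara ends → Amara and Rohan overlap.
Overlapping pairs: Amara & Ravi, Amara & Rohan — 2 in total.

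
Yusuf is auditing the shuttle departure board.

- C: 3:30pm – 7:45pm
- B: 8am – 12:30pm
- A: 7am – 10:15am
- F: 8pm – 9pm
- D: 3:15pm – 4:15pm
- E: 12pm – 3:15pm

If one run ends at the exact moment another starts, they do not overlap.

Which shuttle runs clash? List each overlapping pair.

A & B, B & E, C & D

Sorted by start: A, B, E, D, C, F.
B starts before A ends → A and B overlap.
E starts after A ends; A is clear from here.
E starts before B ends → B and E overlap.
D starts after B ends; B is clear from here.
D starts exactly when E ends (back-to-back, no overlap); E is clear from here.
C starts before D ends → D and C overlap.
F starts after D ends.
F starts after C ends.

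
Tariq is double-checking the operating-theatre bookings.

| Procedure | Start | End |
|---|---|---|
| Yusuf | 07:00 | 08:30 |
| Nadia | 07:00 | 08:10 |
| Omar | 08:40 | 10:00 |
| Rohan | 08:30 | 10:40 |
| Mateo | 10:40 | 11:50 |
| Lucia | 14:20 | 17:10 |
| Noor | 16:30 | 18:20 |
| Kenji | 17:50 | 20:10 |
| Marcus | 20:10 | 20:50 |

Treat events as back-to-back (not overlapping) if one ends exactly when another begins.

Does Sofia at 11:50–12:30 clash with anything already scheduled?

Yusuf: ends 08:30 at or before Sofia starts 11:50 → clear.
Nadia: ends 08:10 at or before Sofia starts 11:50 → clear.
Rohan: ends 10:40 at or before Sofia starts 11:50 → clear.
Omar: ends 10:00 at or before Sofia starts 11:50 → clear.
Mateo: ends 11:50 at or before Sofia starts 11:50 → clear.
Lucia: starts 14:20 at or after Sofia ends 12:30 → clear.
Noor: starts 16:30 at or after Sofia ends 12:30 → clear.
Kenji: starts 17:50 at or after Sofia ends 12:30 → clear.
Marcus: starts 20:10 at or after Sofia ends 12:30 → clear.

No — it doesn't clash with anything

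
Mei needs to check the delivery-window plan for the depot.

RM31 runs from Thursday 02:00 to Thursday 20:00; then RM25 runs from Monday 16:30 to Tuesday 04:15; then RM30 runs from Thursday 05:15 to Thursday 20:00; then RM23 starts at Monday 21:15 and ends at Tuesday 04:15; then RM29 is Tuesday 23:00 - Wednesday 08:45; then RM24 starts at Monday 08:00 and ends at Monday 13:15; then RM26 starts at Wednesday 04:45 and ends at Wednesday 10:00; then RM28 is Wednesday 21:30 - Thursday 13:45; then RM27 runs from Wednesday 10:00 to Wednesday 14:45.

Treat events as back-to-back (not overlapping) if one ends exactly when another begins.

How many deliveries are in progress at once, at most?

Sort all start/end points and keep a running count:
Monday 08:00 start RM24 → 1
Monday 13:15 end RM24 → 0
Monday 16:30 start RM25 → 1
Monday 21:15 start RM23 → 2
Tuesday 04:15 end RM23 → 1
Tuesday 04:15 end RM25 → 0
Tuesday 23:00 start RM29 → 1
Wednesday 04:45 start RM26 → 2
Wednesday 08:45 end RM29 → 1
Wednesday 10:00 end RM26 → 0
Wednesday 10:00 start RM27 → 1
Wednesday 14:45 end RM27 → 0
Wednesday 21:30 start RM28 → 1
Thursday 02:00 start RM31 → 2
Thursday 05:15 start RM30 → 3
Thursday 13:45 end RM28 → 2
Thursday 20:00 end RM30 → 1
Thursday 20:00 end RM31 → 0
Peak is 3, at Thursday 05:15 (RM28, RM30, RM31).

3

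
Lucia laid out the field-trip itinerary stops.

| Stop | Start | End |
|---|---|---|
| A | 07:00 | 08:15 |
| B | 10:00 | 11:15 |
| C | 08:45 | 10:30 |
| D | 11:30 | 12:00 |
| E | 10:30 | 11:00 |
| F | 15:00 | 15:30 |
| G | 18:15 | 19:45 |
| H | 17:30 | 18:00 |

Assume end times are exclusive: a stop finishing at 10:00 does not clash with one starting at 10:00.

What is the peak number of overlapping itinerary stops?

2

Sweep the timeline, counting +1 at each start and −1 at each end (ends before starts at a tie):
07:00 start A → 1
08:15 end A → 0
08:45 start C → 1
10:00 start B → 2
10:30 end C → 1
10:30 start E → 2
11:00 end E → 1
11:15 end B → 0
11:30 start D → 1
12:00 end D → 0
15:00 start F → 1
15:30 end F → 0
17:30 start H → 1
18:00 end H → 0
18:15 start G → 1
19:45 end G → 0
Peak is 2, at 10:00 (B, C).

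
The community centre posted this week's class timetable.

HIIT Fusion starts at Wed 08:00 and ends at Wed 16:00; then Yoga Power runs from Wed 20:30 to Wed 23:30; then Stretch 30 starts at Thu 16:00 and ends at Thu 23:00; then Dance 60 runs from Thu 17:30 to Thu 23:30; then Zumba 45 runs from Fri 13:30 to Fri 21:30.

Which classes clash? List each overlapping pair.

Dance 60 & Stretch 30

Sorted by start: HIIT Fusion, Yoga Power, Stretch 30, Dance 60, Zumba 45.
Yoga Power starts after HIIT Fusion ends, so nothing later overlaps HIIT Fusion either.
Stretch 30 starts after Yoga Power ends, so nothing later overlaps Yoga Power either.
Dance 60 starts before Stretch 30 ends → Stretch 30 and Dance 60 overlap.
Zumba 45 starts after Stretch 30 ends.
Zumba 45 starts after Dance 60 ends.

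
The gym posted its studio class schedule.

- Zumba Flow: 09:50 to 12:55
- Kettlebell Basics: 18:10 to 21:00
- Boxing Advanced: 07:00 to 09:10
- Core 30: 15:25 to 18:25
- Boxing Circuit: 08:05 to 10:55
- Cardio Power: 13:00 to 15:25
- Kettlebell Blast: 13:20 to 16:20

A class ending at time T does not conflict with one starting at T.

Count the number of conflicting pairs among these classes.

Check each pair: they overlap iff neither finishes before the other starts.
Sorted by start: Boxing Advanced, Boxing Circuit, Zumba Flow, Cardio Power, Kettlebell Blast, Core 30, Kettlebell Basics.
Boxing Circuit starts before Boxing Advanced ends → Boxing Advanced and Boxing Circuit overlap.
Zumba Flow starts after Boxing Advanced ends — done with Boxing Advanced.
Zumba Flow starts before Boxing Circuit ends → Boxing Circuit and Zumba Flow overlap.
Cardio Power starts after Boxing Circuit ends — done with Boxing Circuit.
Cardio Power starts after Zumba Flow ends — done with Zumba Flow.
Kettlebell Blast starts before Cardio Power ends → Cardio Power and Kettlebell Blast overlap.
Core 30 starts exactly when Cardio Power ends (back-to-back, no overlap) — done with Cardio Power.
Core 30 starts before Kettlebell Blast ends → Kettlebell Blast and Core 30 overlap.
Kettlebell Basics starts after Kettlebell Blast ends.
Kettlebell Basics starts before Core 30 ends → Core 30 and Kettlebell Basics overlap.
Overlapping pairs: Boxing Advanced & Boxing Circuit, Boxing Circuit & Zumba Flow, Cardio Power & Kettlebell Blast, Core 30 & Kettlebell Basics, Core 30 & Kettlebell Blast — 5 in total.

5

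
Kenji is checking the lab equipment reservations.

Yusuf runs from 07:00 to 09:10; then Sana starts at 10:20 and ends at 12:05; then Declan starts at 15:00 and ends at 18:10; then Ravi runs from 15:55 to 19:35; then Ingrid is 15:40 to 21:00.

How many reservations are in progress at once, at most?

3

Sweep the timeline, counting +1 at each start and −1 at each end (ends before starts at a tie):
07:00 start Yusuf → 1
09:10 end Yusuf → 0
10:20 start Sana → 1
12:05 end Sana → 0
15:00 start Declan → 1
15:40 start Ingrid → 2
15:55 start Ravi → 3
18:10 end Declan → 2
19:35 end Ravi → 1
21:00 end Ingrid → 0
Peak is 3, at 15:55 (Declan, Ingrid, Ravi).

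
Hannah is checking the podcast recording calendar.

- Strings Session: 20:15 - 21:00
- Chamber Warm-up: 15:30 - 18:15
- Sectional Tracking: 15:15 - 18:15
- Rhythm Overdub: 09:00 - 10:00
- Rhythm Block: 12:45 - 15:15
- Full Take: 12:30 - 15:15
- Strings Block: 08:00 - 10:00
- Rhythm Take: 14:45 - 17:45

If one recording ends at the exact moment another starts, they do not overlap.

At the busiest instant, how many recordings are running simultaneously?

3

Walk through starts and ends in time order (an end at T is processed before a start at T):
08:00 start Strings Block → 1
09:00 start Rhythm Overdub → 2
10:00 end Rhythm Overdub → 1
10:00 end Strings Block → 0
12:30 start Full Take → 1
12:45 start Rhythm Block → 2
14:45 start Rhythm Take → 3
15:15 end Full Take → 2
15:15 end Rhythm Block → 1
15:15 start Sectional Tracking → 2
15:30 start Chamber Warm-up → 3
17:45 end Rhythm Take → 2
18:15 end Chamber Warm-up → 1
18:15 end Sectional Tracking → 0
20:15 start Strings Session → 1
21:00 end Strings Session → 0
Peak is 3, at 14:45 (Full Take, Rhythm Block, Rhythm Take).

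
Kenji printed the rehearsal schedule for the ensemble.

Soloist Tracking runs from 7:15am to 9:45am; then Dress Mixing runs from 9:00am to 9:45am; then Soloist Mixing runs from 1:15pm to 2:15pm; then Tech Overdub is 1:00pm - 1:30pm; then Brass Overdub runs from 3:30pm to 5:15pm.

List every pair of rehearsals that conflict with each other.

Sorted by start: Soloist Tracking, Dress Mixing, Tech Overdub, Soloist Mixing, Brass Overdub.
Dress Mixing starts before Soloist Tracking ends → Soloist Tracking and Dress Mixing overlap.
Tech Overdub starts after Soloist Tracking ends, so nothing later overlaps Soloist Tracking either.
Tech Overdub starts after Dress Mixing ends, so nothing later overlaps Dress Mixing either.
Soloist Mixing starts before Tech Overdub ends → Tech Overdub and Soloist Mixing overlap.
Brass Overdub starts after Tech Overdub ends.
Brass Overdub starts after Soloist Mixing ends.

Dress Mixing & Soloist Tracking, Soloist Mixing & Tech Overdub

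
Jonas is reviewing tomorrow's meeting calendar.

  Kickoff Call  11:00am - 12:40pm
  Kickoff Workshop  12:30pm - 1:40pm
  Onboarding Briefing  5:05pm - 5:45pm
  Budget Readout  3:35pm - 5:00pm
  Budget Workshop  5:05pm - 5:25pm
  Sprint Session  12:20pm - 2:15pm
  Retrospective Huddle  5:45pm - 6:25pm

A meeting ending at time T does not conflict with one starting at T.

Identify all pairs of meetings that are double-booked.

Sorted by start: Kickoff Call, Sprint Session, Kickoff Workshop, Budget Readout, Onboarding Briefing, Budget Workshop, Retrospective Huddle.
Sprint Session starts before Kickoff Call ends → Kickoff Call and Sprint Session overlap.
Kickoff Workshop starts before Kickoff Call ends → Kickoff Call and Kickoff Workshop overlap.
Budget Readout starts after Kickoff Call ends — done with Kickoff Call.
Kickoff Workshop starts before Sprint Session ends → Sprint Session and Kickoff Workshop overlap.
Budget Readout starts after Sprint Session ends — done with Sprint Session.
Budget Readout starts after Kickoff Workshop ends — done with Kickoff Workshop.
Onboarding Briefing starts after Budget Readout ends — done with Budget Readout.
Budget Workshop starts before Onboarding Briefing ends → Onboarding Briefing and Budget Workshop overlap.
Retrospective Huddle starts exactly when Onboarding Briefing ends (back-to-back, no overlap).
Retrospective Huddle starts after Budget Workshop ends.

Budget Workshop & Onboarding Briefing, Kickoff Call & Kickoff Workshop, Kickoff Call & Sprint Session, Kickoff Workshop & Sprint Session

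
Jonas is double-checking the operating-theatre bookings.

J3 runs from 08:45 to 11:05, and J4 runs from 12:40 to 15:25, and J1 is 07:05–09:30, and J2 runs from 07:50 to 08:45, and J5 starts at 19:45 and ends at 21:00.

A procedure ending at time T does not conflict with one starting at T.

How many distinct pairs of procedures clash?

Sorted by start: J1, J2, J3, J4, J5.
J2 starts before J1 ends → J1 and J2 overlap.
J3 starts before J1 ends → J1 and J3 overlap.
J4 starts after J1 ends, so J1 has no further overlaps.
J3 starts exactly when J2 ends (back-to-back, no overlap), so J2 has no further overlaps.
J4 starts after J3 ends, so J3 has no further overlaps.
J5 starts after J4 ends.
Overlapping pairs: J1 & J2, J1 & J3 — 2 in total.

2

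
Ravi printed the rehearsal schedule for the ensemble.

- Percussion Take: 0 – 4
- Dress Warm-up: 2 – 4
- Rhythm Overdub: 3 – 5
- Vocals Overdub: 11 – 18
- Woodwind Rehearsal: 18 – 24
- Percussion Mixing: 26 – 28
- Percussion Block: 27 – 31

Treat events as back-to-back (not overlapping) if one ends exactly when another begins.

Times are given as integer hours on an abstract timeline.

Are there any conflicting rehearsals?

Yes

Sorted by start: Percussion Take, Dress Warm-up, Rhythm Overdub, Vocals Overdub, Woodwind Rehearsal, Percussion Mixing, Percussion Block.
Dress Warm-up starts before Percussion Take ends → Percussion Take and Dress Warm-up overlap.
That's a conflict, so the schedule is not conflict-free.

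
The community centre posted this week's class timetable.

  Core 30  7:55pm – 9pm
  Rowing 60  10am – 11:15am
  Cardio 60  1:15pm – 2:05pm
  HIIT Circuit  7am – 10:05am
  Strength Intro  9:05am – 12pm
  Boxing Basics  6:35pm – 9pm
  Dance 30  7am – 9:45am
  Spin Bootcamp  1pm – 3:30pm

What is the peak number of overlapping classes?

3

Sweep the timeline, counting +1 at each start and −1 at each end (ends before starts at a tie):
7am start Dance 30 → 1
7am start HIIT Circuit → 2
9:05am start Strength Intro → 3
9:45am end Dance 30 → 2
10am start Rowing 60 → 3
10:05am end HIIT Circuit → 2
11:15am end Rowing 60 → 1
12pm end Strength Intro → 0
1pm start Spin Bootcamp → 1
1:15pm start Cardio 60 → 2
2:05pm end Cardio 60 → 1
3:30pm end Spin Bootcamp → 0
6:35pm start Boxing Basics → 1
7:55pm start Core 30 → 2
9pm end Boxing Basics → 1
9pm end Core 30 → 0
Peak is 3, at 9:05am (Dance 30, HIIT Circuit, Strength Intro).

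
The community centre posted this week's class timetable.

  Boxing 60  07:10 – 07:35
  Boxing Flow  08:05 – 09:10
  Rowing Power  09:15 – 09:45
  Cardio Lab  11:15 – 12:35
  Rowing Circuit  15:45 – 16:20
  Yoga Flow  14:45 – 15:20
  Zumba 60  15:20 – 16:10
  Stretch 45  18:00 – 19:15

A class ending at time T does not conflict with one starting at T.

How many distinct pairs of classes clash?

1

Sorted by start: Boxing 60, Boxing Flow, Rowing Power, Cardio Lab, Yoga Flow, Zumba 60, Rowing Circuit, Stretch 45.
Boxing Flow starts after Boxing 60 ends, so Boxing 60 has no further overlaps.
Rowing Power starts after Boxing Flow ends, so Boxing Flow has no further overlaps.
Cardio Lab starts after Rowing Power ends, so Rowing Power has no further overlaps.
Yoga Flow starts after Cardio Lab ends, so Cardio Lab has no further overlaps.
Zumba 60 starts exactly when Yoga Flow ends (back-to-back, no overlap), so Yoga Flow has no further overlaps.
Rowing Circuit starts before Zumba 60 ends → Zumba 60 and Rowing Circuit overlap.
Stretch 45 starts after Zumba 60 ends.
Stretch 45 starts after Rowing Circuit ends.
Overlapping pairs: Rowing Circuit & Zumba 60 — 1 in total.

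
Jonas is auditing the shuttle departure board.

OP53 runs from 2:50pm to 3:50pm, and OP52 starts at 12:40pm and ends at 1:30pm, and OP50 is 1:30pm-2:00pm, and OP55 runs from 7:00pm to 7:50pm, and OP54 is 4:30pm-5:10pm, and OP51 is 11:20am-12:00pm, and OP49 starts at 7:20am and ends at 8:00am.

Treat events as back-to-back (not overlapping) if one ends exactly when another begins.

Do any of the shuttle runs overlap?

Sorted by start: OP49, OP51, OP52, OP50, OP53, OP54, OP55.
OP51 starts after OP49 ends; OP49 is clear from here.
OP52 starts after OP51 ends; OP51 is clear from here.
OP50 starts exactly when OP52 ends (back-to-back, no overlap); OP52 is clear from here.
OP53 starts after OP50 ends; OP50 is clear from here.
OP54 starts after OP53 ends; OP53 is clear from here.
OP55 starts after OP54 ends.
Every pair is clear; the schedule has no overlaps.

No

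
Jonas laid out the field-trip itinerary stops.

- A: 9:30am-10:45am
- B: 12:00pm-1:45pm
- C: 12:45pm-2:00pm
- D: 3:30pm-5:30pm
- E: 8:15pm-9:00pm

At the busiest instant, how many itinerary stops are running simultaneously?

Sweep the timeline, counting +1 at each start and −1 at each end (ends before starts at a tie):
9:30am start A → 1
10:45am end A → 0
12:00pm start B → 1
12:45pm start C → 2
1:45pm end B → 1
2:00pm end C → 0
3:30pm start D → 1
5:30pm end D → 0
8:15pm start E → 1
9:00pm end E → 0
Peak is 2, at 12:45pm (B, C).

2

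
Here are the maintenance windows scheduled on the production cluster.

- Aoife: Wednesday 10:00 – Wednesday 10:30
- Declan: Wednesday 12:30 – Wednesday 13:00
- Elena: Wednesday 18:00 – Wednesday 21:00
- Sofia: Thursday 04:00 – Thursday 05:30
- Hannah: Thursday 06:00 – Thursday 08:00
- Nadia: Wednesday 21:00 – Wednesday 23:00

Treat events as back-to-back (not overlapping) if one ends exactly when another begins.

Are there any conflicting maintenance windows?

No

Check each pair: they overlap iff neither finishes before the other starts.
Sorted by start: Aoife, Declan, Elena, Nadia, Sofia, Hannah.
Declan starts after Aoife ends — done with Aoife.
Elena starts after Declan ends — done with Declan.
Nadia starts exactly when Elena ends (back-to-back, no overlap) — done with Elena.
Sofia starts after Nadia ends — done with Nadia.
Hannah starts after Sofia ends.
Every pair is clear; the schedule has no overlaps.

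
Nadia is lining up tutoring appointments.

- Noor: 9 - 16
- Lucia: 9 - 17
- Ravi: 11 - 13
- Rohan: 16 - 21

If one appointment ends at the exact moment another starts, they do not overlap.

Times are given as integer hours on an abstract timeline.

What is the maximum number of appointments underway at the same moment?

Sort all start/end points and keep a running count:
9 start Lucia → 1
9 start Noor → 2
11 start Ravi → 3
13 end Ravi → 2
16 end Noor → 1
16 start Rohan → 2
17 end Lucia → 1
21 end Rohan → 0
Peak is 3, at 11 (Lucia, Noor, Ravi).

3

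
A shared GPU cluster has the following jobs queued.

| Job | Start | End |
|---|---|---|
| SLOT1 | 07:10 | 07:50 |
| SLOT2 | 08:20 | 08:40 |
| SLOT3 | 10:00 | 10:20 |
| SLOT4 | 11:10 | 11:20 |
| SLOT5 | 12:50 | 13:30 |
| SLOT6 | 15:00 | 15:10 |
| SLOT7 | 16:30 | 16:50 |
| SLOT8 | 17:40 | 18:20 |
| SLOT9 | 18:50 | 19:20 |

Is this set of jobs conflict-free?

Yes

Sorted by start: SLOT1, SLOT2, SLOT3, SLOT4, SLOT5, SLOT6, SLOT7, SLOT8, SLOT9.
SLOT2 starts after SLOT1 ends; SLOT1 is clear from here.
SLOT3 starts after SLOT2 ends; SLOT2 is clear from here.
SLOT4 starts after SLOT3 ends; SLOT3 is clear from here.
SLOT5 starts after SLOT4 ends; SLOT4 is clear from here.
SLOT6 starts after SLOT5 ends; SLOT5 is clear from here.
SLOT7 starts after SLOT6 ends; SLOT6 is clear from here.
SLOT8 starts after SLOT7 ends; SLOT7 is clear from here.
SLOT9 starts after SLOT8 ends.
Every pair is clear; the schedule has no overlaps.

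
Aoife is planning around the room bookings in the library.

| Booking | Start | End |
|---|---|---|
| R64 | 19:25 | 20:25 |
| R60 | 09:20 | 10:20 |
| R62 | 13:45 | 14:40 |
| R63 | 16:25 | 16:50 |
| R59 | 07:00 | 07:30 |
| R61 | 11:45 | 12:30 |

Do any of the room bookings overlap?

No

Two intervals overlap when each starts before the other ends.
Sorted by start: R59, R60, R61, R62, R63, R64.
R60 starts after R59 ends, so R59 has no further overlaps.
R61 starts after R60 ends, so R60 has no further overlaps.
R62 starts after R61 ends, so R61 has no further overlaps.
R63 starts after R62 ends, so R62 has no further overlaps.
R64 starts after R63 ends.
Every pair is clear; the schedule has no overlaps.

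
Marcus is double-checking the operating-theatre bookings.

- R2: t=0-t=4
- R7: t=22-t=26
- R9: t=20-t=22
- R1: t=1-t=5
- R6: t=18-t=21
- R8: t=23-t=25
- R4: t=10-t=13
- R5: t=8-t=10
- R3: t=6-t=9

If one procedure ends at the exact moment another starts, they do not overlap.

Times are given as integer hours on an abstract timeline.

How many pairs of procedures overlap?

Sorted by start: R2, R1, R3, R5, R4, R6, R9, R7, R8.
R1 starts before R2 ends → R2 and R1 overlap.
R3 starts after R2 ends; R2 is clear from here.
R3 starts after R1 ends; R1 is clear from here.
R5 starts before R3 ends → R3 and R5 overlap.
R4 starts after R3 ends; R3 is clear from here.
R4 starts exactly when R5 ends (back-to-back, no overlap); R5 is clear from here.
R6 starts after R4 ends; R4 is clear from here.
R9 starts before R6 ends → R6 and R9 overlap.
R7 starts after R6 ends; R6 is clear from here.
R7 starts exactly when R9 ends (back-to-back, no overlap); R9 is clear from here.
R8 starts before R7 ends → R7 and R8 overlap.
Overlapping pairs: R1 & R2, R3 & R5, R6 & R9, R7 & R8 — 4 in total.

4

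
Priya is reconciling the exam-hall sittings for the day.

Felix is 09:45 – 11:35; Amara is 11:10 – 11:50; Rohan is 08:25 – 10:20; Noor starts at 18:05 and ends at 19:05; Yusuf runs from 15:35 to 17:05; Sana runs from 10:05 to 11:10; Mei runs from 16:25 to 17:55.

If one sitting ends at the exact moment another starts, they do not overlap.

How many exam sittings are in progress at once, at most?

Walk through starts and ends in time order (an end at T is processed before a start at T):
08:25 start Rohan → 1
09:45 start Felix → 2
10:05 start Sana → 3
10:20 end Rohan → 2
11:10 end Sana → 1
11:10 start Amara → 2
11:35 end Felix → 1
11:50 end Amara → 0
15:35 start Yusuf → 1
16:25 start Mei → 2
17:05 end Yusuf → 1
17:55 end Mei → 0
18:05 start Noor → 1
19:05 end Noor → 0
Peak is 3, at 10:05 (Felix, Rohan, Sana).

3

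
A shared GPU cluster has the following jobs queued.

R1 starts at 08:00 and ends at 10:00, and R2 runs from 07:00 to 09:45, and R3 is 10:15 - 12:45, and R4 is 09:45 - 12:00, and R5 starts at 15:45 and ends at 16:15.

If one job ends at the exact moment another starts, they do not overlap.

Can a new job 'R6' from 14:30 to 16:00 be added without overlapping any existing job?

R2: ends 09:45 at or before R6 starts 14:30 → clear.
R1: ends 10:00 at or before R6 starts 14:30 → clear.
R4: ends 12:00 at or before R6 starts 14:30 → clear.
R3: ends 12:45 at or before R6 starts 14:30 → clear.
R5: starts 15:45 before R6 ends 16:00, and ends 16:15 after R6 starts 14:30 → overlap.
R6 overlaps R5.

No — it overlaps R5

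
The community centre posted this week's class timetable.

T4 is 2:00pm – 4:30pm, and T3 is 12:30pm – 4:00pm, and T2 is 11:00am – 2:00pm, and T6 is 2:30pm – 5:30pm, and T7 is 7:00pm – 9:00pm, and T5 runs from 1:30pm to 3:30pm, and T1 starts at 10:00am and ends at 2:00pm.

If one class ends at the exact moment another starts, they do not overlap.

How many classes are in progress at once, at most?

4

Sort all start/end points and keep a running count:
10:00am start T1 → 1
11:00am start T2 → 2
12:30pm start T3 → 3
1:30pm start T5 → 4
2:00pm end T1 → 3
2:00pm end T2 → 2
2:00pm start T4 → 3
2:30pm start T6 → 4
3:30pm end T5 → 3
4:00pm end T3 → 2
4:30pm end T4 → 1
5:30pm end T6 → 0
7:00pm start T7 → 1
9:00pm end T7 → 0
Peak is 4, at 1:30pm (T1, T2, T3, T5).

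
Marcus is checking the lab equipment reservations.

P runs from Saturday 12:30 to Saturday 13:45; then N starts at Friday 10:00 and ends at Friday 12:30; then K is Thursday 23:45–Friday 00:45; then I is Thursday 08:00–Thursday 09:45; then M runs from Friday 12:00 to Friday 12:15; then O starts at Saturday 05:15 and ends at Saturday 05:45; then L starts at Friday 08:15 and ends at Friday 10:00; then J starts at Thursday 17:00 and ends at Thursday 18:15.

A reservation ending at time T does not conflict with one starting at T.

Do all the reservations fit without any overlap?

Sorted by start: I, J, K, L, N, M, O, P.
J starts after I ends; I is clear from here.
K starts after J ends; J is clear from here.
L starts after K ends; K is clear from here.
N starts exactly when L ends (back-to-back, no overlap); L is clear from here.
M starts before N ends → N and M overlap.
That's a conflict, so the schedule is not conflict-free.

No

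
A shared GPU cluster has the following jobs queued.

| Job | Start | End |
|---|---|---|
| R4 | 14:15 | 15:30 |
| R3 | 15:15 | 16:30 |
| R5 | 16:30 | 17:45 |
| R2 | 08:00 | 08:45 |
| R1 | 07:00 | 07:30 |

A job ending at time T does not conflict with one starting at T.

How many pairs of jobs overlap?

Sorted by start: R1, R2, R4, R3, R5.
R2 starts after R1 ends, so R1 has no further overlaps.
R4 starts after R2 ends, so R2 has no further overlaps.
R3 starts before R4 ends → R4 and R3 overlap.
R5 starts after R4 ends.
R5 starts exactly when R3 ends (back-to-back, no overlap).
Overlapping pairs: R3 & R4 — 1 in total.

1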